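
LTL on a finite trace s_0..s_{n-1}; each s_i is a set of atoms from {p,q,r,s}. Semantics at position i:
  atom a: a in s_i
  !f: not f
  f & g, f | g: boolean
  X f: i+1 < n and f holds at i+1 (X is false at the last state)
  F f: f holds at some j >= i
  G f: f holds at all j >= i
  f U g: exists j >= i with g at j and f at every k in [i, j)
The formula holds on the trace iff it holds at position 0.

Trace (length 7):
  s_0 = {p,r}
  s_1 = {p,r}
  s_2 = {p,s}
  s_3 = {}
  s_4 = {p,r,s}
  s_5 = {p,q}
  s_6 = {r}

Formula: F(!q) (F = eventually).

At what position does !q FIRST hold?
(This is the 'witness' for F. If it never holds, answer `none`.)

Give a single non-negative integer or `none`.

s_0={p,r}: !q=True q=False
s_1={p,r}: !q=True q=False
s_2={p,s}: !q=True q=False
s_3={}: !q=True q=False
s_4={p,r,s}: !q=True q=False
s_5={p,q}: !q=False q=True
s_6={r}: !q=True q=False
F(!q) holds; first witness at position 0.

Answer: 0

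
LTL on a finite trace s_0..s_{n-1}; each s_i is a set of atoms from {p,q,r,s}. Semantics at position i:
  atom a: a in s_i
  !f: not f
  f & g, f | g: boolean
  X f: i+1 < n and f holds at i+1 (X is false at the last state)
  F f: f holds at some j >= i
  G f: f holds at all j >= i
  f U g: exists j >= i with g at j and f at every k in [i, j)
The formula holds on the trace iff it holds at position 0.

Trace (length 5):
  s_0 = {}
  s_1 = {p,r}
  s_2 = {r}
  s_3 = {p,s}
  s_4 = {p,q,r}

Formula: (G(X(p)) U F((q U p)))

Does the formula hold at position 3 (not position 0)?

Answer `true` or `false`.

Answer: true

Derivation:
s_0={}: (G(X(p)) U F((q U p)))=True G(X(p))=False X(p)=True p=False F((q U p))=True (q U p)=False q=False
s_1={p,r}: (G(X(p)) U F((q U p)))=True G(X(p))=False X(p)=False p=True F((q U p))=True (q U p)=True q=False
s_2={r}: (G(X(p)) U F((q U p)))=True G(X(p))=False X(p)=True p=False F((q U p))=True (q U p)=False q=False
s_3={p,s}: (G(X(p)) U F((q U p)))=True G(X(p))=False X(p)=True p=True F((q U p))=True (q U p)=True q=False
s_4={p,q,r}: (G(X(p)) U F((q U p)))=True G(X(p))=False X(p)=False p=True F((q U p))=True (q U p)=True q=True
Evaluating at position 3: result = True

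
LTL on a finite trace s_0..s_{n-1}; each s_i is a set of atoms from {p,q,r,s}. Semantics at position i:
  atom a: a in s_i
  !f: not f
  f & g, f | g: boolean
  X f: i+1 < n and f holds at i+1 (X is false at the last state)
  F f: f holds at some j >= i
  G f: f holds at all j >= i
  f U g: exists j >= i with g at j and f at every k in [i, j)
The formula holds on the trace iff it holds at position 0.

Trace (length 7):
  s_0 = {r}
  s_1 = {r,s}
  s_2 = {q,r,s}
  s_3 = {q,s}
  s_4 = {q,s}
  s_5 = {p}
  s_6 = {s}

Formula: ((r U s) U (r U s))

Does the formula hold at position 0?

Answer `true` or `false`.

Answer: true

Derivation:
s_0={r}: ((r U s) U (r U s))=True (r U s)=True r=True s=False
s_1={r,s}: ((r U s) U (r U s))=True (r U s)=True r=True s=True
s_2={q,r,s}: ((r U s) U (r U s))=True (r U s)=True r=True s=True
s_3={q,s}: ((r U s) U (r U s))=True (r U s)=True r=False s=True
s_4={q,s}: ((r U s) U (r U s))=True (r U s)=True r=False s=True
s_5={p}: ((r U s) U (r U s))=False (r U s)=False r=False s=False
s_6={s}: ((r U s) U (r U s))=True (r U s)=True r=False s=True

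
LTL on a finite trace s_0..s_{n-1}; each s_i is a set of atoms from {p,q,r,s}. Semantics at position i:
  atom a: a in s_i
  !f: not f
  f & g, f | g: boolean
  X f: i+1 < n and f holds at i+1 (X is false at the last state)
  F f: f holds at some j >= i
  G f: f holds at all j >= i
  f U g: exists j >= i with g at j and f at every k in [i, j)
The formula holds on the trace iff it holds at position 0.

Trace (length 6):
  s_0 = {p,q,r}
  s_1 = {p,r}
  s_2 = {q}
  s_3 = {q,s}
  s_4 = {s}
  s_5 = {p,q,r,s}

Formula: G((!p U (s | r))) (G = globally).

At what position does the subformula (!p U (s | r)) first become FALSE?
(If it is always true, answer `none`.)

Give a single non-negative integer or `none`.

s_0={p,q,r}: (!p U (s | r))=True !p=False p=True (s | r)=True s=False r=True
s_1={p,r}: (!p U (s | r))=True !p=False p=True (s | r)=True s=False r=True
s_2={q}: (!p U (s | r))=True !p=True p=False (s | r)=False s=False r=False
s_3={q,s}: (!p U (s | r))=True !p=True p=False (s | r)=True s=True r=False
s_4={s}: (!p U (s | r))=True !p=True p=False (s | r)=True s=True r=False
s_5={p,q,r,s}: (!p U (s | r))=True !p=False p=True (s | r)=True s=True r=True
G((!p U (s | r))) holds globally = True
No violation — formula holds at every position.

Answer: none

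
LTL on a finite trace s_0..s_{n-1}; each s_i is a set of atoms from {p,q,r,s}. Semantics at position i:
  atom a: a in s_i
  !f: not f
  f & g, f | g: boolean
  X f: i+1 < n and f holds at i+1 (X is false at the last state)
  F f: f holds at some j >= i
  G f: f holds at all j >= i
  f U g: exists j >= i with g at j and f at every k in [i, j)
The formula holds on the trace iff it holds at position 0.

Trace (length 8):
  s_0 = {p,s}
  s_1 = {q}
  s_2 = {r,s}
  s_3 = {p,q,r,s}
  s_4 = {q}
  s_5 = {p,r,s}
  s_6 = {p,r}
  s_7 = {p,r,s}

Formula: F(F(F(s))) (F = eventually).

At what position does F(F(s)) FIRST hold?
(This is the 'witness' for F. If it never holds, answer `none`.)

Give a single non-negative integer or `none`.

s_0={p,s}: F(F(s))=True F(s)=True s=True
s_1={q}: F(F(s))=True F(s)=True s=False
s_2={r,s}: F(F(s))=True F(s)=True s=True
s_3={p,q,r,s}: F(F(s))=True F(s)=True s=True
s_4={q}: F(F(s))=True F(s)=True s=False
s_5={p,r,s}: F(F(s))=True F(s)=True s=True
s_6={p,r}: F(F(s))=True F(s)=True s=False
s_7={p,r,s}: F(F(s))=True F(s)=True s=True
F(F(F(s))) holds; first witness at position 0.

Answer: 0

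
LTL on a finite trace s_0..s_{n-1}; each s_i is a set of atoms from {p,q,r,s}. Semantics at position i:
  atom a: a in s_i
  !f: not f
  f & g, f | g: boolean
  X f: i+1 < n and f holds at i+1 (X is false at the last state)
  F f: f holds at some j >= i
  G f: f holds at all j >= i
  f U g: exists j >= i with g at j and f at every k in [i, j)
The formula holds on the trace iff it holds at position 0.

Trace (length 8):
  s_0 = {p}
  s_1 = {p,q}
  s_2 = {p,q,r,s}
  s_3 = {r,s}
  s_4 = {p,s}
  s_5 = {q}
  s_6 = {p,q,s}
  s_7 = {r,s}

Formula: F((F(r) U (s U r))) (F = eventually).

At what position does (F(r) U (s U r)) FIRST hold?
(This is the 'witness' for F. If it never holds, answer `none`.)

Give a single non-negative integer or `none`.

s_0={p}: (F(r) U (s U r))=True F(r)=True r=False (s U r)=False s=False
s_1={p,q}: (F(r) U (s U r))=True F(r)=True r=False (s U r)=False s=False
s_2={p,q,r,s}: (F(r) U (s U r))=True F(r)=True r=True (s U r)=True s=True
s_3={r,s}: (F(r) U (s U r))=True F(r)=True r=True (s U r)=True s=True
s_4={p,s}: (F(r) U (s U r))=True F(r)=True r=False (s U r)=False s=True
s_5={q}: (F(r) U (s U r))=True F(r)=True r=False (s U r)=False s=False
s_6={p,q,s}: (F(r) U (s U r))=True F(r)=True r=False (s U r)=True s=True
s_7={r,s}: (F(r) U (s U r))=True F(r)=True r=True (s U r)=True s=True
F((F(r) U (s U r))) holds; first witness at position 0.

Answer: 0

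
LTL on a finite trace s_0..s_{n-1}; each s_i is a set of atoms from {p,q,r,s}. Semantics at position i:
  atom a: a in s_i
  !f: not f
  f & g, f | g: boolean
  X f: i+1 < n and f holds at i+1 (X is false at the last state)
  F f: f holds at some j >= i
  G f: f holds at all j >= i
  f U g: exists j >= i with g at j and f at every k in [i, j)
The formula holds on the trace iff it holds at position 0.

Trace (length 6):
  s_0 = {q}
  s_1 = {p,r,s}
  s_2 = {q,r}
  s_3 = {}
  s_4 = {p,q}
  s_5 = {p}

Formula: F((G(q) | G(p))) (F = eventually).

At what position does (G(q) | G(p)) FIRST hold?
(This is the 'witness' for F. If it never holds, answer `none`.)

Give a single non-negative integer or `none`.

s_0={q}: (G(q) | G(p))=False G(q)=False q=True G(p)=False p=False
s_1={p,r,s}: (G(q) | G(p))=False G(q)=False q=False G(p)=False p=True
s_2={q,r}: (G(q) | G(p))=False G(q)=False q=True G(p)=False p=False
s_3={}: (G(q) | G(p))=False G(q)=False q=False G(p)=False p=False
s_4={p,q}: (G(q) | G(p))=True G(q)=False q=True G(p)=True p=True
s_5={p}: (G(q) | G(p))=True G(q)=False q=False G(p)=True p=True
F((G(q) | G(p))) holds; first witness at position 4.

Answer: 4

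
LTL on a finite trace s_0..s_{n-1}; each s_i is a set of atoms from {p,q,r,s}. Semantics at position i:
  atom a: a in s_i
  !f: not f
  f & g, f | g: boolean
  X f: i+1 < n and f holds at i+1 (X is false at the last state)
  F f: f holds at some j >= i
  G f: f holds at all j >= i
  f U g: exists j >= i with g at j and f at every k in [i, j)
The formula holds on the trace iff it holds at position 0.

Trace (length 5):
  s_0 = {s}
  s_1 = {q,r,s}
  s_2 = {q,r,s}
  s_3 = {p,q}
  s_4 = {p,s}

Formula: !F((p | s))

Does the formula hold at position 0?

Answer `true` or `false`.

Answer: false

Derivation:
s_0={s}: !F((p | s))=False F((p | s))=True (p | s)=True p=False s=True
s_1={q,r,s}: !F((p | s))=False F((p | s))=True (p | s)=True p=False s=True
s_2={q,r,s}: !F((p | s))=False F((p | s))=True (p | s)=True p=False s=True
s_3={p,q}: !F((p | s))=False F((p | s))=True (p | s)=True p=True s=False
s_4={p,s}: !F((p | s))=False F((p | s))=True (p | s)=True p=True s=True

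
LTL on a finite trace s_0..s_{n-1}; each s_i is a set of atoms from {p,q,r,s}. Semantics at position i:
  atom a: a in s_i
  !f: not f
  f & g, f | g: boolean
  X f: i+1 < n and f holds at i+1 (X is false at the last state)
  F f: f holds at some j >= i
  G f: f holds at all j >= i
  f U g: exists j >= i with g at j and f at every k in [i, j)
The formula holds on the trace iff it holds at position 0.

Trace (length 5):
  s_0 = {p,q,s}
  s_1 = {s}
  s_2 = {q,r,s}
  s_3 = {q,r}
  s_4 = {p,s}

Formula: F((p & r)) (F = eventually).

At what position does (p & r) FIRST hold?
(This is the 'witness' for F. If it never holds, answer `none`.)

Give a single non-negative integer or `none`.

Answer: none

Derivation:
s_0={p,q,s}: (p & r)=False p=True r=False
s_1={s}: (p & r)=False p=False r=False
s_2={q,r,s}: (p & r)=False p=False r=True
s_3={q,r}: (p & r)=False p=False r=True
s_4={p,s}: (p & r)=False p=True r=False
F((p & r)) does not hold (no witness exists).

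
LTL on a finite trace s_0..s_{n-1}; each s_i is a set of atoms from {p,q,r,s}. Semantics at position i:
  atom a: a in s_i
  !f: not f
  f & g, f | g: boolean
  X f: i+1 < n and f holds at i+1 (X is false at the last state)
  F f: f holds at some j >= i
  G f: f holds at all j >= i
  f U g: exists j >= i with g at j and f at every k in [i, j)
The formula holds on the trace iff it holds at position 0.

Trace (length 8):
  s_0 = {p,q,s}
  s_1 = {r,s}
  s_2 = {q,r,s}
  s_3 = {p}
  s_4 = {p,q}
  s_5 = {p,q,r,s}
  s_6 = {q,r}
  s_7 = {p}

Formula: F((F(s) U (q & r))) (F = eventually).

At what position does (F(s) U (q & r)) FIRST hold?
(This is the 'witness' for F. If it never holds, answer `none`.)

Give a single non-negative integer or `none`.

s_0={p,q,s}: (F(s) U (q & r))=True F(s)=True s=True (q & r)=False q=True r=False
s_1={r,s}: (F(s) U (q & r))=True F(s)=True s=True (q & r)=False q=False r=True
s_2={q,r,s}: (F(s) U (q & r))=True F(s)=True s=True (q & r)=True q=True r=True
s_3={p}: (F(s) U (q & r))=True F(s)=True s=False (q & r)=False q=False r=False
s_4={p,q}: (F(s) U (q & r))=True F(s)=True s=False (q & r)=False q=True r=False
s_5={p,q,r,s}: (F(s) U (q & r))=True F(s)=True s=True (q & r)=True q=True r=True
s_6={q,r}: (F(s) U (q & r))=True F(s)=False s=False (q & r)=True q=True r=True
s_7={p}: (F(s) U (q & r))=False F(s)=False s=False (q & r)=False q=False r=False
F((F(s) U (q & r))) holds; first witness at position 0.

Answer: 0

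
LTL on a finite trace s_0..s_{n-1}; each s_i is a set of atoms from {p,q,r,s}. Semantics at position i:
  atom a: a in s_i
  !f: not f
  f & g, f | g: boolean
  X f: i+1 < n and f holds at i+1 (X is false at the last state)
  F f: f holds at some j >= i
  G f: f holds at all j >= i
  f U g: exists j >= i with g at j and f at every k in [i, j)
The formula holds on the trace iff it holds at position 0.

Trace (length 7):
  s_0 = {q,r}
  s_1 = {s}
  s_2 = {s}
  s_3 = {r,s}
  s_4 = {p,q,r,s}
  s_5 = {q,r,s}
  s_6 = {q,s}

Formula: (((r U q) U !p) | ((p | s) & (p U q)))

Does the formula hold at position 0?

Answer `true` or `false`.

Answer: true

Derivation:
s_0={q,r}: (((r U q) U !p) | ((p | s) & (p U q)))=True ((r U q) U !p)=True (r U q)=True r=True q=True !p=True p=False ((p | s) & (p U q))=False (p | s)=False s=False (p U q)=True
s_1={s}: (((r U q) U !p) | ((p | s) & (p U q)))=True ((r U q) U !p)=True (r U q)=False r=False q=False !p=True p=False ((p | s) & (p U q))=False (p | s)=True s=True (p U q)=False
s_2={s}: (((r U q) U !p) | ((p | s) & (p U q)))=True ((r U q) U !p)=True (r U q)=False r=False q=False !p=True p=False ((p | s) & (p U q))=False (p | s)=True s=True (p U q)=False
s_3={r,s}: (((r U q) U !p) | ((p | s) & (p U q)))=True ((r U q) U !p)=True (r U q)=True r=True q=False !p=True p=False ((p | s) & (p U q))=False (p | s)=True s=True (p U q)=False
s_4={p,q,r,s}: (((r U q) U !p) | ((p | s) & (p U q)))=True ((r U q) U !p)=True (r U q)=True r=True q=True !p=False p=True ((p | s) & (p U q))=True (p | s)=True s=True (p U q)=True
s_5={q,r,s}: (((r U q) U !p) | ((p | s) & (p U q)))=True ((r U q) U !p)=True (r U q)=True r=True q=True !p=True p=False ((p | s) & (p U q))=True (p | s)=True s=True (p U q)=True
s_6={q,s}: (((r U q) U !p) | ((p | s) & (p U q)))=True ((r U q) U !p)=True (r U q)=True r=False q=True !p=True p=False ((p | s) & (p U q))=True (p | s)=True s=True (p U q)=True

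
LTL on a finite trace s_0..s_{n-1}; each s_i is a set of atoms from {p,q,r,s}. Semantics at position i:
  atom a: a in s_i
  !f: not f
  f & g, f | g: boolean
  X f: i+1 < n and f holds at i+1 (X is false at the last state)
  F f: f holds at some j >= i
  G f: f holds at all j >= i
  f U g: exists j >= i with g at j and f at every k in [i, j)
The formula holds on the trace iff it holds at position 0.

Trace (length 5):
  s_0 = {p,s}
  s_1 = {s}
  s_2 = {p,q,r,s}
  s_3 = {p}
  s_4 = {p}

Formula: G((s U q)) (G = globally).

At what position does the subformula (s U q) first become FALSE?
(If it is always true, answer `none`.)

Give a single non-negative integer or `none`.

Answer: 3

Derivation:
s_0={p,s}: (s U q)=True s=True q=False
s_1={s}: (s U q)=True s=True q=False
s_2={p,q,r,s}: (s U q)=True s=True q=True
s_3={p}: (s U q)=False s=False q=False
s_4={p}: (s U q)=False s=False q=False
G((s U q)) holds globally = False
First violation at position 3.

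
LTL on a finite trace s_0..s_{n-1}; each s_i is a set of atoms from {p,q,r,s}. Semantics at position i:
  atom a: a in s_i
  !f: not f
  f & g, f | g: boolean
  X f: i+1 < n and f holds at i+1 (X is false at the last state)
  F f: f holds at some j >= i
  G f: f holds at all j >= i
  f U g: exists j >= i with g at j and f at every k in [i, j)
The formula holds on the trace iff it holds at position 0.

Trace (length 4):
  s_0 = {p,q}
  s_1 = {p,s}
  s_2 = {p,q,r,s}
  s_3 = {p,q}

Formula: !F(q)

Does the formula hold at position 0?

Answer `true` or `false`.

s_0={p,q}: !F(q)=False F(q)=True q=True
s_1={p,s}: !F(q)=False F(q)=True q=False
s_2={p,q,r,s}: !F(q)=False F(q)=True q=True
s_3={p,q}: !F(q)=False F(q)=True q=True

Answer: false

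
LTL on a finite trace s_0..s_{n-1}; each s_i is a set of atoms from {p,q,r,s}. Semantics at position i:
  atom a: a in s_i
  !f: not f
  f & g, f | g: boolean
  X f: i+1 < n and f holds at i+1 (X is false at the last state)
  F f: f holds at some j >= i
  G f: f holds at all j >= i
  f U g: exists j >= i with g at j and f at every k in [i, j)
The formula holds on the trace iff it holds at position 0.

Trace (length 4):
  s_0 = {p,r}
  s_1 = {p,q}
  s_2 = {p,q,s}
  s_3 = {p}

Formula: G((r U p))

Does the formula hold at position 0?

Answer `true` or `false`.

s_0={p,r}: G((r U p))=True (r U p)=True r=True p=True
s_1={p,q}: G((r U p))=True (r U p)=True r=False p=True
s_2={p,q,s}: G((r U p))=True (r U p)=True r=False p=True
s_3={p}: G((r U p))=True (r U p)=True r=False p=True

Answer: true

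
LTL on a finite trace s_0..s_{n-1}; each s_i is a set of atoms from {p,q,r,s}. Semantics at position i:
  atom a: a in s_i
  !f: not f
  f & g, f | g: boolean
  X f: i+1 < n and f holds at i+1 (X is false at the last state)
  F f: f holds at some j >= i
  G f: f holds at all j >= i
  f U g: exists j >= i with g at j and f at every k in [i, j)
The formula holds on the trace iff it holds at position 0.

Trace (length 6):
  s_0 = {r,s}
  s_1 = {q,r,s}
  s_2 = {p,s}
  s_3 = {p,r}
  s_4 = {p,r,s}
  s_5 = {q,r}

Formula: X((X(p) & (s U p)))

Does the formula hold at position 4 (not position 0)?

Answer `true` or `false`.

s_0={r,s}: X((X(p) & (s U p)))=True (X(p) & (s U p))=False X(p)=False p=False (s U p)=True s=True
s_1={q,r,s}: X((X(p) & (s U p)))=True (X(p) & (s U p))=True X(p)=True p=False (s U p)=True s=True
s_2={p,s}: X((X(p) & (s U p)))=True (X(p) & (s U p))=True X(p)=True p=True (s U p)=True s=True
s_3={p,r}: X((X(p) & (s U p)))=False (X(p) & (s U p))=True X(p)=True p=True (s U p)=True s=False
s_4={p,r,s}: X((X(p) & (s U p)))=False (X(p) & (s U p))=False X(p)=False p=True (s U p)=True s=True
s_5={q,r}: X((X(p) & (s U p)))=False (X(p) & (s U p))=False X(p)=False p=False (s U p)=False s=False
Evaluating at position 4: result = False

Answer: false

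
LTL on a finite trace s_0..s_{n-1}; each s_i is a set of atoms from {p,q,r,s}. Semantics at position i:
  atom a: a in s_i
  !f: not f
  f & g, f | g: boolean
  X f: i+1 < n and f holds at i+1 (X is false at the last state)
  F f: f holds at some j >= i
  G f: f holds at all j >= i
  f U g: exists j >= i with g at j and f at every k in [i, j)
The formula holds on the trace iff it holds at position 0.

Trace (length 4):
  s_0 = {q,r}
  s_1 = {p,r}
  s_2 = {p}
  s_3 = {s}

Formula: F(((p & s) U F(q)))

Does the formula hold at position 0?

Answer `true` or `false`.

Answer: true

Derivation:
s_0={q,r}: F(((p & s) U F(q)))=True ((p & s) U F(q))=True (p & s)=False p=False s=False F(q)=True q=True
s_1={p,r}: F(((p & s) U F(q)))=False ((p & s) U F(q))=False (p & s)=False p=True s=False F(q)=False q=False
s_2={p}: F(((p & s) U F(q)))=False ((p & s) U F(q))=False (p & s)=False p=True s=False F(q)=False q=False
s_3={s}: F(((p & s) U F(q)))=False ((p & s) U F(q))=False (p & s)=False p=False s=True F(q)=False q=False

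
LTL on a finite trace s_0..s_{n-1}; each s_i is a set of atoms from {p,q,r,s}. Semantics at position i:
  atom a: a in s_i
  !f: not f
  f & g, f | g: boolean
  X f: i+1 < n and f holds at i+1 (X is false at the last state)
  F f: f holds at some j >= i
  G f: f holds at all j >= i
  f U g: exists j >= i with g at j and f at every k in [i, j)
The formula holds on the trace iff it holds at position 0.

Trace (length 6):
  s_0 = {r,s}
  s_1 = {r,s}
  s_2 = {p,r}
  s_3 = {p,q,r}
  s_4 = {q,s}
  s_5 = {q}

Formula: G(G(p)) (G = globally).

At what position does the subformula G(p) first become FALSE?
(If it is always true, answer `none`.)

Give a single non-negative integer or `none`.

s_0={r,s}: G(p)=False p=False
s_1={r,s}: G(p)=False p=False
s_2={p,r}: G(p)=False p=True
s_3={p,q,r}: G(p)=False p=True
s_4={q,s}: G(p)=False p=False
s_5={q}: G(p)=False p=False
G(G(p)) holds globally = False
First violation at position 0.

Answer: 0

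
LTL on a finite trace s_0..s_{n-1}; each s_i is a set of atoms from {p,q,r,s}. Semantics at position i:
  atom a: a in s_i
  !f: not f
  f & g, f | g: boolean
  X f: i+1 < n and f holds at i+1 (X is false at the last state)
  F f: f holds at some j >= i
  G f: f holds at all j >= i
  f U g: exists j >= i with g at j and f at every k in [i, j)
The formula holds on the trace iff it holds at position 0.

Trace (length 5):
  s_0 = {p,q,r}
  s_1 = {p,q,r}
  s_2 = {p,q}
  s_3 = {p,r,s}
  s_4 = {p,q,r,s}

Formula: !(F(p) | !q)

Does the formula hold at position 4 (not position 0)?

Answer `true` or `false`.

s_0={p,q,r}: !(F(p) | !q)=False (F(p) | !q)=True F(p)=True p=True !q=False q=True
s_1={p,q,r}: !(F(p) | !q)=False (F(p) | !q)=True F(p)=True p=True !q=False q=True
s_2={p,q}: !(F(p) | !q)=False (F(p) | !q)=True F(p)=True p=True !q=False q=True
s_3={p,r,s}: !(F(p) | !q)=False (F(p) | !q)=True F(p)=True p=True !q=True q=False
s_4={p,q,r,s}: !(F(p) | !q)=False (F(p) | !q)=True F(p)=True p=True !q=False q=True
Evaluating at position 4: result = False

Answer: false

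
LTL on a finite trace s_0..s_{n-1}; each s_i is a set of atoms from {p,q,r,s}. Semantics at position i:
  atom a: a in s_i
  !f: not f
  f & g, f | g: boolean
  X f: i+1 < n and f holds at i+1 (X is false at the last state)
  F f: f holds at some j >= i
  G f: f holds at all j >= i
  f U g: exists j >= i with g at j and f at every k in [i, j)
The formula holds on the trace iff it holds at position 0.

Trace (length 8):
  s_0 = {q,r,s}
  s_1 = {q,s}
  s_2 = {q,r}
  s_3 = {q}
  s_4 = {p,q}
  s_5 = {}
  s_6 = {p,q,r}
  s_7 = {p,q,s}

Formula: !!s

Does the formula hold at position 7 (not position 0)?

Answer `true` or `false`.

s_0={q,r,s}: !!s=True !s=False s=True
s_1={q,s}: !!s=True !s=False s=True
s_2={q,r}: !!s=False !s=True s=False
s_3={q}: !!s=False !s=True s=False
s_4={p,q}: !!s=False !s=True s=False
s_5={}: !!s=False !s=True s=False
s_6={p,q,r}: !!s=False !s=True s=False
s_7={p,q,s}: !!s=True !s=False s=True
Evaluating at position 7: result = True

Answer: true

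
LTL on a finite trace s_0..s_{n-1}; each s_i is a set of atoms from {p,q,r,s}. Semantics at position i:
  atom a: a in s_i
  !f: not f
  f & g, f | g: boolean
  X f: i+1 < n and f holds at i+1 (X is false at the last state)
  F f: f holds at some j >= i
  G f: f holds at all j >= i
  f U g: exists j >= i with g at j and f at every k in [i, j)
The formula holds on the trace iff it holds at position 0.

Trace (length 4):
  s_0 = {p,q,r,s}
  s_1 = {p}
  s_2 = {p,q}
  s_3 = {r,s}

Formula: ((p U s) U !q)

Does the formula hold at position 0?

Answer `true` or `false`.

s_0={p,q,r,s}: ((p U s) U !q)=True (p U s)=True p=True s=True !q=False q=True
s_1={p}: ((p U s) U !q)=True (p U s)=True p=True s=False !q=True q=False
s_2={p,q}: ((p U s) U !q)=True (p U s)=True p=True s=False !q=False q=True
s_3={r,s}: ((p U s) U !q)=True (p U s)=True p=False s=True !q=True q=False

Answer: true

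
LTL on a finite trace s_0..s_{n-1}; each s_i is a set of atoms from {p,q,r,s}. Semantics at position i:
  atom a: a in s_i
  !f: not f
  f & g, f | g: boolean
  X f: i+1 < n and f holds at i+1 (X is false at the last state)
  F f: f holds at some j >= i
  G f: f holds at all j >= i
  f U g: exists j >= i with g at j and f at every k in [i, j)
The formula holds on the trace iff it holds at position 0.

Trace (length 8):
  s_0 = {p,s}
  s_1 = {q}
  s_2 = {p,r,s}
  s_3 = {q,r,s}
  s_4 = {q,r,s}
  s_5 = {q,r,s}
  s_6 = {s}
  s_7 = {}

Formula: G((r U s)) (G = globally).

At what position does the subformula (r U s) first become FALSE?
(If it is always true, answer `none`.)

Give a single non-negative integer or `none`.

s_0={p,s}: (r U s)=True r=False s=True
s_1={q}: (r U s)=False r=False s=False
s_2={p,r,s}: (r U s)=True r=True s=True
s_3={q,r,s}: (r U s)=True r=True s=True
s_4={q,r,s}: (r U s)=True r=True s=True
s_5={q,r,s}: (r U s)=True r=True s=True
s_6={s}: (r U s)=True r=False s=True
s_7={}: (r U s)=False r=False s=False
G((r U s)) holds globally = False
First violation at position 1.

Answer: 1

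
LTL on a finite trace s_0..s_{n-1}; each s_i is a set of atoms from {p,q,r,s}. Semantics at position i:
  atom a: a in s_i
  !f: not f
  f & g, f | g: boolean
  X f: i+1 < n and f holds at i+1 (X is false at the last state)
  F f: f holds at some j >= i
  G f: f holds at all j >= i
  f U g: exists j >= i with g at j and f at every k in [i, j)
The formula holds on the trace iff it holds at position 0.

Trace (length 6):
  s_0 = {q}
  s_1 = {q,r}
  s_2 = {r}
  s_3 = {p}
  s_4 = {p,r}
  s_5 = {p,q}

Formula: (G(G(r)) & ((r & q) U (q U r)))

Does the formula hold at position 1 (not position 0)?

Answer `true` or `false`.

Answer: false

Derivation:
s_0={q}: (G(G(r)) & ((r & q) U (q U r)))=False G(G(r))=False G(r)=False r=False ((r & q) U (q U r))=True (r & q)=False q=True (q U r)=True
s_1={q,r}: (G(G(r)) & ((r & q) U (q U r)))=False G(G(r))=False G(r)=False r=True ((r & q) U (q U r))=True (r & q)=True q=True (q U r)=True
s_2={r}: (G(G(r)) & ((r & q) U (q U r)))=False G(G(r))=False G(r)=False r=True ((r & q) U (q U r))=True (r & q)=False q=False (q U r)=True
s_3={p}: (G(G(r)) & ((r & q) U (q U r)))=False G(G(r))=False G(r)=False r=False ((r & q) U (q U r))=False (r & q)=False q=False (q U r)=False
s_4={p,r}: (G(G(r)) & ((r & q) U (q U r)))=False G(G(r))=False G(r)=False r=True ((r & q) U (q U r))=True (r & q)=False q=False (q U r)=True
s_5={p,q}: (G(G(r)) & ((r & q) U (q U r)))=False G(G(r))=False G(r)=False r=False ((r & q) U (q U r))=False (r & q)=False q=True (q U r)=False
Evaluating at position 1: result = False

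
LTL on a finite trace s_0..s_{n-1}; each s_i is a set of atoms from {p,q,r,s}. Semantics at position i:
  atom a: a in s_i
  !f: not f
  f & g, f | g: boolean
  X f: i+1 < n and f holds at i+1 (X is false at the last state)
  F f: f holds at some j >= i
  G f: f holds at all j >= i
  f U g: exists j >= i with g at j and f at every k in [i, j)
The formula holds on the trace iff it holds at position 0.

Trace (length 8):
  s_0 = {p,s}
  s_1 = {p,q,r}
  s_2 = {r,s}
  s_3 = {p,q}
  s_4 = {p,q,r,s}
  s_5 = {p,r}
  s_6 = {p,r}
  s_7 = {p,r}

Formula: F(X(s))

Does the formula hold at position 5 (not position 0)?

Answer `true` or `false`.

s_0={p,s}: F(X(s))=True X(s)=False s=True
s_1={p,q,r}: F(X(s))=True X(s)=True s=False
s_2={r,s}: F(X(s))=True X(s)=False s=True
s_3={p,q}: F(X(s))=True X(s)=True s=False
s_4={p,q,r,s}: F(X(s))=False X(s)=False s=True
s_5={p,r}: F(X(s))=False X(s)=False s=False
s_6={p,r}: F(X(s))=False X(s)=False s=False
s_7={p,r}: F(X(s))=False X(s)=False s=False
Evaluating at position 5: result = False

Answer: false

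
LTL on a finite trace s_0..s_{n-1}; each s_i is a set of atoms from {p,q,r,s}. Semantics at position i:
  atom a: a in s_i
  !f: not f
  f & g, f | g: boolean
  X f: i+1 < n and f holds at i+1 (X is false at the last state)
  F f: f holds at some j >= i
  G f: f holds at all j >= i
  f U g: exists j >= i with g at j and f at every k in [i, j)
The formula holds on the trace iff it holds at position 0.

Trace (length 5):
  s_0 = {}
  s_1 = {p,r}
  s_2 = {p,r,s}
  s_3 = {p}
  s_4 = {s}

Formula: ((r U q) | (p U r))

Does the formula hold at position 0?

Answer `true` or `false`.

Answer: false

Derivation:
s_0={}: ((r U q) | (p U r))=False (r U q)=False r=False q=False (p U r)=False p=False
s_1={p,r}: ((r U q) | (p U r))=True (r U q)=False r=True q=False (p U r)=True p=True
s_2={p,r,s}: ((r U q) | (p U r))=True (r U q)=False r=True q=False (p U r)=True p=True
s_3={p}: ((r U q) | (p U r))=False (r U q)=False r=False q=False (p U r)=False p=True
s_4={s}: ((r U q) | (p U r))=False (r U q)=False r=False q=False (p U r)=False p=False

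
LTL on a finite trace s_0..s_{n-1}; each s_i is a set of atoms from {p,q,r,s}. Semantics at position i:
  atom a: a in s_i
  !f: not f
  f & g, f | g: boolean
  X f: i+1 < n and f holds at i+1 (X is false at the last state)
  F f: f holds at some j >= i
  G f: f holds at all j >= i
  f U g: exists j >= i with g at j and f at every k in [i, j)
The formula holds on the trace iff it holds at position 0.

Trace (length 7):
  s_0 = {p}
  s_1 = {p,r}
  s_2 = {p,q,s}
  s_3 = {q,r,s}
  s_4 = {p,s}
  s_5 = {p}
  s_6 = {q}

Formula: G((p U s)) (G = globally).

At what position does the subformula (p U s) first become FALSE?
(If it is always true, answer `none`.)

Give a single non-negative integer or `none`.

Answer: 5

Derivation:
s_0={p}: (p U s)=True p=True s=False
s_1={p,r}: (p U s)=True p=True s=False
s_2={p,q,s}: (p U s)=True p=True s=True
s_3={q,r,s}: (p U s)=True p=False s=True
s_4={p,s}: (p U s)=True p=True s=True
s_5={p}: (p U s)=False p=True s=False
s_6={q}: (p U s)=False p=False s=False
G((p U s)) holds globally = False
First violation at position 5.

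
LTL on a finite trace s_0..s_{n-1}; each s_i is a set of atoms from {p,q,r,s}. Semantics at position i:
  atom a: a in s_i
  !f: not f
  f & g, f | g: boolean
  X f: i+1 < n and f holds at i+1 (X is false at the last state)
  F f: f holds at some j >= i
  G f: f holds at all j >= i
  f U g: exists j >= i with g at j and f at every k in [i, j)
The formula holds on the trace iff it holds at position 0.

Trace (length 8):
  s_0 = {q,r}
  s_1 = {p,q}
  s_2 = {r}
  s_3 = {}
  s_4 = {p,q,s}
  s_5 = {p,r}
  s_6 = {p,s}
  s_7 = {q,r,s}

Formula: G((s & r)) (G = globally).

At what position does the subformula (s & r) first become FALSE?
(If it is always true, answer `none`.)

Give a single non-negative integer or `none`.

s_0={q,r}: (s & r)=False s=False r=True
s_1={p,q}: (s & r)=False s=False r=False
s_2={r}: (s & r)=False s=False r=True
s_3={}: (s & r)=False s=False r=False
s_4={p,q,s}: (s & r)=False s=True r=False
s_5={p,r}: (s & r)=False s=False r=True
s_6={p,s}: (s & r)=False s=True r=False
s_7={q,r,s}: (s & r)=True s=True r=True
G((s & r)) holds globally = False
First violation at position 0.

Answer: 0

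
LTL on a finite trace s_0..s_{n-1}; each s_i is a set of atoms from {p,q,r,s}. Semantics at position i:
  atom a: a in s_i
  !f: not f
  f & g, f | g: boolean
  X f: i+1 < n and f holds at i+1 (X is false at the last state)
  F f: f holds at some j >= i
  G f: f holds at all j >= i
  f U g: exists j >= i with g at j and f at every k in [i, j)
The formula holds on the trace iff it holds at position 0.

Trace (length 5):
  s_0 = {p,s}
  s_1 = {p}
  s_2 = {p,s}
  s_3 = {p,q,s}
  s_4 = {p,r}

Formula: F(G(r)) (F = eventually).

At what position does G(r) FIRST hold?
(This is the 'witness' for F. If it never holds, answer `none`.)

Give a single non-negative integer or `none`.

Answer: 4

Derivation:
s_0={p,s}: G(r)=False r=False
s_1={p}: G(r)=False r=False
s_2={p,s}: G(r)=False r=False
s_3={p,q,s}: G(r)=False r=False
s_4={p,r}: G(r)=True r=True
F(G(r)) holds; first witness at position 4.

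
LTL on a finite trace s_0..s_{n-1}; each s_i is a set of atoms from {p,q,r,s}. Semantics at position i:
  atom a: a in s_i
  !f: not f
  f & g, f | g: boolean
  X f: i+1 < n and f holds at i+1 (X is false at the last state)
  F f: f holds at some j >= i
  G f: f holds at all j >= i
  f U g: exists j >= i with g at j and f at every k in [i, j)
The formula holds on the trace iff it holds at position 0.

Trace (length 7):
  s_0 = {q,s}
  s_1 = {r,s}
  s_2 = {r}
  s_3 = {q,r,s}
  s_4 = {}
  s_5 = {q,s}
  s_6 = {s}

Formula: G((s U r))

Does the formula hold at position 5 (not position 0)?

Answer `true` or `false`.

Answer: false

Derivation:
s_0={q,s}: G((s U r))=False (s U r)=True s=True r=False
s_1={r,s}: G((s U r))=False (s U r)=True s=True r=True
s_2={r}: G((s U r))=False (s U r)=True s=False r=True
s_3={q,r,s}: G((s U r))=False (s U r)=True s=True r=True
s_4={}: G((s U r))=False (s U r)=False s=False r=False
s_5={q,s}: G((s U r))=False (s U r)=False s=True r=False
s_6={s}: G((s U r))=False (s U r)=False s=True r=False
Evaluating at position 5: result = False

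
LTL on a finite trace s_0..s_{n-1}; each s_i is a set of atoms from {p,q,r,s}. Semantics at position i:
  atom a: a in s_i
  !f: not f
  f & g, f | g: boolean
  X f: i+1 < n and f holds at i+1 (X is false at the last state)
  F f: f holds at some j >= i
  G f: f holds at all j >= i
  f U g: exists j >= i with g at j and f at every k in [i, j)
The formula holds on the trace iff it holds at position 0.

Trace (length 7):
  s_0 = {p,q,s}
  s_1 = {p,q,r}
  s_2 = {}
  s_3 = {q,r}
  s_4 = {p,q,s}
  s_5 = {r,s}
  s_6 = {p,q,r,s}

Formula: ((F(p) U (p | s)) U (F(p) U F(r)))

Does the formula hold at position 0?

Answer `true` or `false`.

s_0={p,q,s}: ((F(p) U (p | s)) U (F(p) U F(r)))=True (F(p) U (p | s))=True F(p)=True p=True (p | s)=True s=True (F(p) U F(r))=True F(r)=True r=False
s_1={p,q,r}: ((F(p) U (p | s)) U (F(p) U F(r)))=True (F(p) U (p | s))=True F(p)=True p=True (p | s)=True s=False (F(p) U F(r))=True F(r)=True r=True
s_2={}: ((F(p) U (p | s)) U (F(p) U F(r)))=True (F(p) U (p | s))=True F(p)=True p=False (p | s)=False s=False (F(p) U F(r))=True F(r)=True r=False
s_3={q,r}: ((F(p) U (p | s)) U (F(p) U F(r)))=True (F(p) U (p | s))=True F(p)=True p=False (p | s)=False s=False (F(p) U F(r))=True F(r)=True r=True
s_4={p,q,s}: ((F(p) U (p | s)) U (F(p) U F(r)))=True (F(p) U (p | s))=True F(p)=True p=True (p | s)=True s=True (F(p) U F(r))=True F(r)=True r=False
s_5={r,s}: ((F(p) U (p | s)) U (F(p) U F(r)))=True (F(p) U (p | s))=True F(p)=True p=False (p | s)=True s=True (F(p) U F(r))=True F(r)=True r=True
s_6={p,q,r,s}: ((F(p) U (p | s)) U (F(p) U F(r)))=True (F(p) U (p | s))=True F(p)=True p=True (p | s)=True s=True (F(p) U F(r))=True F(r)=True r=True

Answer: true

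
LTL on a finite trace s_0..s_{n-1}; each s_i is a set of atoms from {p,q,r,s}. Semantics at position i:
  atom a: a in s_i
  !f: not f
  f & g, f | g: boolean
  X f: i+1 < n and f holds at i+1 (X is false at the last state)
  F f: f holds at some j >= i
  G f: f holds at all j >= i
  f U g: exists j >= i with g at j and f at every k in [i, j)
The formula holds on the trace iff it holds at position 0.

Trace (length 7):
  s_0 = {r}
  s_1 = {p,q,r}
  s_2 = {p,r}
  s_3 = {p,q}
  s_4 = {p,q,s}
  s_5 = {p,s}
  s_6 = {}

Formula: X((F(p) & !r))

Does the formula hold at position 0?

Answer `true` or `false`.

Answer: false

Derivation:
s_0={r}: X((F(p) & !r))=False (F(p) & !r)=False F(p)=True p=False !r=False r=True
s_1={p,q,r}: X((F(p) & !r))=False (F(p) & !r)=False F(p)=True p=True !r=False r=True
s_2={p,r}: X((F(p) & !r))=True (F(p) & !r)=False F(p)=True p=True !r=False r=True
s_3={p,q}: X((F(p) & !r))=True (F(p) & !r)=True F(p)=True p=True !r=True r=False
s_4={p,q,s}: X((F(p) & !r))=True (F(p) & !r)=True F(p)=True p=True !r=True r=False
s_5={p,s}: X((F(p) & !r))=False (F(p) & !r)=True F(p)=True p=True !r=True r=False
s_6={}: X((F(p) & !r))=False (F(p) & !r)=False F(p)=False p=False !r=True r=False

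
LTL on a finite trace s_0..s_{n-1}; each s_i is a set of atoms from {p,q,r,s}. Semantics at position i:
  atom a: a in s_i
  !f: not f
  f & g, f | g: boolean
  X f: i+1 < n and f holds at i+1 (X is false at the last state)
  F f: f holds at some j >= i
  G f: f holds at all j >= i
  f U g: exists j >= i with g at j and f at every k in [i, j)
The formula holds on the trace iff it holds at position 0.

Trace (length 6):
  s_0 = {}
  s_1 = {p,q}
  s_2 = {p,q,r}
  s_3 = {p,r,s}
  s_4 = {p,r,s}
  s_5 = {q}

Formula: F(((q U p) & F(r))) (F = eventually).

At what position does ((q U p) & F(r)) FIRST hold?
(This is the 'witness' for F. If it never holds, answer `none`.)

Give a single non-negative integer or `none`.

s_0={}: ((q U p) & F(r))=False (q U p)=False q=False p=False F(r)=True r=False
s_1={p,q}: ((q U p) & F(r))=True (q U p)=True q=True p=True F(r)=True r=False
s_2={p,q,r}: ((q U p) & F(r))=True (q U p)=True q=True p=True F(r)=True r=True
s_3={p,r,s}: ((q U p) & F(r))=True (q U p)=True q=False p=True F(r)=True r=True
s_4={p,r,s}: ((q U p) & F(r))=True (q U p)=True q=False p=True F(r)=True r=True
s_5={q}: ((q U p) & F(r))=False (q U p)=False q=True p=False F(r)=False r=False
F(((q U p) & F(r))) holds; first witness at position 1.

Answer: 1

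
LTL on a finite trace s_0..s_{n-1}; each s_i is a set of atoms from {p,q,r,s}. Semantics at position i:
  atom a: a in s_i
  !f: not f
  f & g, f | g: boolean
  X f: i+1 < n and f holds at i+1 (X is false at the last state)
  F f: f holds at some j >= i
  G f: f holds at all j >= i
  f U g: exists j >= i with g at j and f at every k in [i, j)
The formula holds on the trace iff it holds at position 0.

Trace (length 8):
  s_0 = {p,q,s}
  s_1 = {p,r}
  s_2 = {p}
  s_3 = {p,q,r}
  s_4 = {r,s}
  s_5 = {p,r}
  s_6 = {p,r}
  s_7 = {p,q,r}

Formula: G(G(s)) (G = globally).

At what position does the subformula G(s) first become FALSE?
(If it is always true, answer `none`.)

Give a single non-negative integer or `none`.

Answer: 0

Derivation:
s_0={p,q,s}: G(s)=False s=True
s_1={p,r}: G(s)=False s=False
s_2={p}: G(s)=False s=False
s_3={p,q,r}: G(s)=False s=False
s_4={r,s}: G(s)=False s=True
s_5={p,r}: G(s)=False s=False
s_6={p,r}: G(s)=False s=False
s_7={p,q,r}: G(s)=False s=False
G(G(s)) holds globally = False
First violation at position 0.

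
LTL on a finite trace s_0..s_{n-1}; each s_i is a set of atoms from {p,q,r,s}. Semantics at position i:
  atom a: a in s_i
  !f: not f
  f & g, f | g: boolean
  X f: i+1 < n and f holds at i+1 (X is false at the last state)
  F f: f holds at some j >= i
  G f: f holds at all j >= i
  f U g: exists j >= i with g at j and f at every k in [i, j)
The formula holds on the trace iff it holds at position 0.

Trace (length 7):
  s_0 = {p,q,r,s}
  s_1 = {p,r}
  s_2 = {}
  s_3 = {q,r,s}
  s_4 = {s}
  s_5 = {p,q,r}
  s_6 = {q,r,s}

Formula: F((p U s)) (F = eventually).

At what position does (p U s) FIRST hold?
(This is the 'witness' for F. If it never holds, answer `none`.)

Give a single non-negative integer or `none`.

Answer: 0

Derivation:
s_0={p,q,r,s}: (p U s)=True p=True s=True
s_1={p,r}: (p U s)=False p=True s=False
s_2={}: (p U s)=False p=False s=False
s_3={q,r,s}: (p U s)=True p=False s=True
s_4={s}: (p U s)=True p=False s=True
s_5={p,q,r}: (p U s)=True p=True s=False
s_6={q,r,s}: (p U s)=True p=False s=True
F((p U s)) holds; first witness at position 0.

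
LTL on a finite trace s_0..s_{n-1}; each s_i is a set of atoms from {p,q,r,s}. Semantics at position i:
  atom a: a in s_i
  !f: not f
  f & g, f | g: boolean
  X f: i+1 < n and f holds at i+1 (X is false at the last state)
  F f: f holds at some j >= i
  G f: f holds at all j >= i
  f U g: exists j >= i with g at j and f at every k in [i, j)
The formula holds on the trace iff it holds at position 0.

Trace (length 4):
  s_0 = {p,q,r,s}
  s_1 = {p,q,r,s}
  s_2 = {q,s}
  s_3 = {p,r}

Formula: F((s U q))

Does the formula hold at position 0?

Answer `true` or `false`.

Answer: true

Derivation:
s_0={p,q,r,s}: F((s U q))=True (s U q)=True s=True q=True
s_1={p,q,r,s}: F((s U q))=True (s U q)=True s=True q=True
s_2={q,s}: F((s U q))=True (s U q)=True s=True q=True
s_3={p,r}: F((s U q))=False (s U q)=False s=False q=False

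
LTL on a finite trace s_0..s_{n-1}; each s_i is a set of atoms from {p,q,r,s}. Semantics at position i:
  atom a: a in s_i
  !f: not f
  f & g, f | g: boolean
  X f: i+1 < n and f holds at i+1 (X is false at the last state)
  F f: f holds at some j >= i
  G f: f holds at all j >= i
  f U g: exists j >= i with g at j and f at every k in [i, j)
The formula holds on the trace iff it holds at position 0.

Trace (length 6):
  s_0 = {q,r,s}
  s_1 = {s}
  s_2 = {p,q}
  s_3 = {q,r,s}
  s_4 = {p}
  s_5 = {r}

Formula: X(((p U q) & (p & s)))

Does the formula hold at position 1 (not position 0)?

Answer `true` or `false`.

s_0={q,r,s}: X(((p U q) & (p & s)))=False ((p U q) & (p & s))=False (p U q)=True p=False q=True (p & s)=False s=True
s_1={s}: X(((p U q) & (p & s)))=False ((p U q) & (p & s))=False (p U q)=False p=False q=False (p & s)=False s=True
s_2={p,q}: X(((p U q) & (p & s)))=False ((p U q) & (p & s))=False (p U q)=True p=True q=True (p & s)=False s=False
s_3={q,r,s}: X(((p U q) & (p & s)))=False ((p U q) & (p & s))=False (p U q)=True p=False q=True (p & s)=False s=True
s_4={p}: X(((p U q) & (p & s)))=False ((p U q) & (p & s))=False (p U q)=False p=True q=False (p & s)=False s=False
s_5={r}: X(((p U q) & (p & s)))=False ((p U q) & (p & s))=False (p U q)=False p=False q=False (p & s)=False s=False
Evaluating at position 1: result = False

Answer: false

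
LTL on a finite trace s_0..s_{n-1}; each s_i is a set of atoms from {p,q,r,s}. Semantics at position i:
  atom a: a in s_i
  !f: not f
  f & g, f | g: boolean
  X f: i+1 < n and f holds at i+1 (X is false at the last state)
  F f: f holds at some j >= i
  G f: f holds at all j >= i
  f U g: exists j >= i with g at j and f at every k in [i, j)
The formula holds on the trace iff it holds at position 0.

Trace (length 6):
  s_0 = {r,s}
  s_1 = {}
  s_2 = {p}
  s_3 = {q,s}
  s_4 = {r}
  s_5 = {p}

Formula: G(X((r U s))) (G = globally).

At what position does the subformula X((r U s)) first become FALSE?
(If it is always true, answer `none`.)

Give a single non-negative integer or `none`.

Answer: 0

Derivation:
s_0={r,s}: X((r U s))=False (r U s)=True r=True s=True
s_1={}: X((r U s))=False (r U s)=False r=False s=False
s_2={p}: X((r U s))=True (r U s)=False r=False s=False
s_3={q,s}: X((r U s))=False (r U s)=True r=False s=True
s_4={r}: X((r U s))=False (r U s)=False r=True s=False
s_5={p}: X((r U s))=False (r U s)=False r=False s=False
G(X((r U s))) holds globally = False
First violation at position 0.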